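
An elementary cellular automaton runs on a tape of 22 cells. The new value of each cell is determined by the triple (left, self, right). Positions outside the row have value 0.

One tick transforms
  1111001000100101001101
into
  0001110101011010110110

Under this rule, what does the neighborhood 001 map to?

1

At position 5 the neighborhood is 001; the next row has 1 there.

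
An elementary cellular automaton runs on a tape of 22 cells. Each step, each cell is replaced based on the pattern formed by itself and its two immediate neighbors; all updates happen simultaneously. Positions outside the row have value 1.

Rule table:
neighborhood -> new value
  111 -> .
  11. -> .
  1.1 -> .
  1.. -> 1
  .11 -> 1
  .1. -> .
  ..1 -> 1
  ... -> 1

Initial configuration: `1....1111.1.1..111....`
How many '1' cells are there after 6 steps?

15

step 1: .11111.......111..1111
step 2: .1....11111111..111...
step 3: ..11111.......111..111
step 4: 111....11111111..111..
step 5: ...11111.......111..11
step 6: 1111....11111111..111.
count of 1: 15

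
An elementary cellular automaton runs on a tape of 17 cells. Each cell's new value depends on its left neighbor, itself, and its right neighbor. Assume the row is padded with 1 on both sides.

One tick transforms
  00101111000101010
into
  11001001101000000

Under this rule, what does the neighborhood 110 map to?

At position 7 the neighborhood is 110; the next row has 1 there.

1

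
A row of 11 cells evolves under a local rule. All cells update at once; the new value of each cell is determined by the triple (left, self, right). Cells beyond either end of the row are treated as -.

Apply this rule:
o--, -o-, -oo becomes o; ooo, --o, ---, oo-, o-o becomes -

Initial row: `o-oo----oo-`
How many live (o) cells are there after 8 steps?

6

o-o-o---o-o
o-o-oo--o-o
o-o-o-o-o-o
o-o-o-o-o-o  (fixed point — unchanged through step 8)
count of o: 6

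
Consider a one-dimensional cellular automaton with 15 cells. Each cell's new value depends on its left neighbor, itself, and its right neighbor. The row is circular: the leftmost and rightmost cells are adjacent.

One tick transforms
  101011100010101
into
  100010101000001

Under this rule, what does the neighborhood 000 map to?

At position 8 the neighborhood is 000; the next row has 1 there.

1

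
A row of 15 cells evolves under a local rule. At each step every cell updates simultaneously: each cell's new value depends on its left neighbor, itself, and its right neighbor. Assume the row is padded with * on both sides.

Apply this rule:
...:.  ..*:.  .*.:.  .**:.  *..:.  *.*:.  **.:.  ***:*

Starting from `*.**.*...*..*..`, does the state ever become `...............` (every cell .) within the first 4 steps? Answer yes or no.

...............
all cells are . at step 1

yes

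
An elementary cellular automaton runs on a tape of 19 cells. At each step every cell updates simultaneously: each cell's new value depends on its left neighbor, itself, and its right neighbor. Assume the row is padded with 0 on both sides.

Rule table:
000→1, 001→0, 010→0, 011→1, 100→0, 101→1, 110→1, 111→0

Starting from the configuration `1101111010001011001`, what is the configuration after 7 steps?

1001010001101011100

step 1: 1111001100100111000
step 2: 1001001100000101011
step 3: 0000001101110010111
step 4: 1111101111010001101
step 5: 1000111001100101110
step 6: 0010101001100011010
step 7: 1001010001101011100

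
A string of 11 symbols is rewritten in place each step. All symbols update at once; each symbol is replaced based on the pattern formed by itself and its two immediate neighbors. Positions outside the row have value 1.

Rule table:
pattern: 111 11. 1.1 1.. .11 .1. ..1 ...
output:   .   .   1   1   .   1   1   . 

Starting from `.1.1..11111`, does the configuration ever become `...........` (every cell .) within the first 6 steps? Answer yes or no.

step 1: 111111.....
step 2: ......1...1
step 3: 1....111.1.
step 4: .1..1...111
step 5: 111111.1...
step 6: ......111.1
step 6 is ......111.1, still not uniform .

no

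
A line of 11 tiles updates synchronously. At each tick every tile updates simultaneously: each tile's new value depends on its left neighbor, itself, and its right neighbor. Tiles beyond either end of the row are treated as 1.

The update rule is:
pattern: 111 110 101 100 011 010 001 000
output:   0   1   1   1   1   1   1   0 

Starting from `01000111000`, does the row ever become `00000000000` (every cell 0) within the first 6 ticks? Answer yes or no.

no

11101101101
00111111111
11100000000
00110000001
11111000011
00001100110
tick 6 is 00001100110, still not uniform 0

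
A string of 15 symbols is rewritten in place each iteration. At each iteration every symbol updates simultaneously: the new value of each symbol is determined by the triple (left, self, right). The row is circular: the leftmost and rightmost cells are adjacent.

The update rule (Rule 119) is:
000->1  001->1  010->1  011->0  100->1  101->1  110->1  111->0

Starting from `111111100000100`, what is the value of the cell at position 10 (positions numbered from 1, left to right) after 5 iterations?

1

000000111111111
111111000000001
000001111111110
111110000000011
000011111111100
position 10 holds 1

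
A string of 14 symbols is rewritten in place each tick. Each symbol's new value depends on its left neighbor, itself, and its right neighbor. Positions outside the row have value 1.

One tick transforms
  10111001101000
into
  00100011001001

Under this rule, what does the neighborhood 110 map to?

At position 0 the neighborhood is 110; the next row has 0 there.

0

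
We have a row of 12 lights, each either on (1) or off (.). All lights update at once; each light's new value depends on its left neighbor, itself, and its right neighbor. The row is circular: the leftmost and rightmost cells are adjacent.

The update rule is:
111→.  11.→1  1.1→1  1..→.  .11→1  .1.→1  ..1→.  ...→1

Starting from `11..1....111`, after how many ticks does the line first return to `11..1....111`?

3

.1..1.11.1..
.1..111111.1
11..1....111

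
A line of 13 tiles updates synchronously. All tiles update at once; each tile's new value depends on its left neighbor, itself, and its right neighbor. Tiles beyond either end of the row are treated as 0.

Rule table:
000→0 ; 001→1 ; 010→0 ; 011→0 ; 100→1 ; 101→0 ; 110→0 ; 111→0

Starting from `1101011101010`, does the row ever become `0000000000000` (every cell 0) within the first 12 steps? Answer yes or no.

0000000000001
0000000000010
0000000000101
0000000001000
0000000010100
0000000100010
0000001010101
0000010000000
0000101000000
0001000100000
0010101010000
0100000001000
step 12 is 0100000001000, still not uniform 0

no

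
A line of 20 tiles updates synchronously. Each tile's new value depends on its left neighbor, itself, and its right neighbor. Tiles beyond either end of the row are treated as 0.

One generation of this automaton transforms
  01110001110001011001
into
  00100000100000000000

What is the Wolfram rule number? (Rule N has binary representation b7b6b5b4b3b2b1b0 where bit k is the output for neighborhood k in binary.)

position 2: 111 → 1  (bit 7 = 1)
position 3: 110 → 0  (bit 6 = 0)
position 14: 101 → 0  (bit 5 = 0)
position 4: 100 → 0  (bit 4 = 0)
position 1: 011 → 0  (bit 3 = 0)
position 13: 010 → 0  (bit 2 = 0)
position 0: 001 → 0  (bit 1 = 0)
position 5: 000 → 0  (bit 0 = 0)
bits b7..b0 = 10000000 = 128

128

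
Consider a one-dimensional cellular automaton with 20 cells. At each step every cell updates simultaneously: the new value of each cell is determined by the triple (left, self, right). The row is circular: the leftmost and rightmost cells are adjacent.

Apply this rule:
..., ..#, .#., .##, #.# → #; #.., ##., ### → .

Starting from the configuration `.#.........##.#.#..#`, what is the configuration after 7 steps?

##.#########.####.##
..##........##...##.
###..########..###..
#...##........##...#
..###..########..###
.##...##........##..
##..###..########..#

##..###..########..#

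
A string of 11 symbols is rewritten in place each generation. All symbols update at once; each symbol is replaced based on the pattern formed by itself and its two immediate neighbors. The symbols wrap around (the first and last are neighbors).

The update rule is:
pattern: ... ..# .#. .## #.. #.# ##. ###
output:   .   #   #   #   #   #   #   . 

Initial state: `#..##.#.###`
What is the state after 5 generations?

#########..
#.......###
##.....##..
###...#####
..##.##....

..##.##....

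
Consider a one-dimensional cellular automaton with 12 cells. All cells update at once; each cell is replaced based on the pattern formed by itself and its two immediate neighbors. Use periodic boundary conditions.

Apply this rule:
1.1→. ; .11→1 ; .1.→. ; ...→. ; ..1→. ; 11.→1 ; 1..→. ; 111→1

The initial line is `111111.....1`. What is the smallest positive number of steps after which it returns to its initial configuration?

1

111111.....1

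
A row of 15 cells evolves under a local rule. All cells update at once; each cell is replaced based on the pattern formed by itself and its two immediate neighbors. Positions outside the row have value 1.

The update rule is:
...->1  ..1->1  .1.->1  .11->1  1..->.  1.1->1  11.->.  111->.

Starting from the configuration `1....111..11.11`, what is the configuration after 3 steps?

..1111...11.11.
.11....111.11.1
11..1111..11.11

11..1111..11.11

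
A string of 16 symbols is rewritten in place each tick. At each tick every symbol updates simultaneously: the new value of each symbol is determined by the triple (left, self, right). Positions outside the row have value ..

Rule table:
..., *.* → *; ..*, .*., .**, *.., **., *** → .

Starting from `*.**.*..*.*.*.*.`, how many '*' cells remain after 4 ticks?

.*..*....*.*.*..
......**..*.*..*
*****......*....
......****...***
count of *: 7

7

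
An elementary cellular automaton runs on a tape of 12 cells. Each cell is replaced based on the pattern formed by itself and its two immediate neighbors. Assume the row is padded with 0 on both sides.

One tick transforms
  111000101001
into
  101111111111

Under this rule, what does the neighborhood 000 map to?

At position 4 the neighborhood is 000; the next row has 1 there.

1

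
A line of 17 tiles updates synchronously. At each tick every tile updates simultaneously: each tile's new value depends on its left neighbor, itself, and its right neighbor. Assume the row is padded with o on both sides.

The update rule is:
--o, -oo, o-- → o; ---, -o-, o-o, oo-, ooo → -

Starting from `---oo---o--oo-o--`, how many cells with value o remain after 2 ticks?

tick 1: o-oo-o-o-ooo---oo
tick 2: --o------o--o-oo-
count of o: 5

5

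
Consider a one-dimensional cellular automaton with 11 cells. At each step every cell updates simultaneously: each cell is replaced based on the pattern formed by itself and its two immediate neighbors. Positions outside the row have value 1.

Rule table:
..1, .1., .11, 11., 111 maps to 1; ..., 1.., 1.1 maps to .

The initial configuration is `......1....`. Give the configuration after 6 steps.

.111111.111

.....11...1
....111..11
...1111.111
..11111.111
.111111.111
.111111.111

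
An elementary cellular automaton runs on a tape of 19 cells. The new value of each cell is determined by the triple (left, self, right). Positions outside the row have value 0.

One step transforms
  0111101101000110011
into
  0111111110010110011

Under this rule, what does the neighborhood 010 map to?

At position 9 the neighborhood is 010; the next row has 0 there.

0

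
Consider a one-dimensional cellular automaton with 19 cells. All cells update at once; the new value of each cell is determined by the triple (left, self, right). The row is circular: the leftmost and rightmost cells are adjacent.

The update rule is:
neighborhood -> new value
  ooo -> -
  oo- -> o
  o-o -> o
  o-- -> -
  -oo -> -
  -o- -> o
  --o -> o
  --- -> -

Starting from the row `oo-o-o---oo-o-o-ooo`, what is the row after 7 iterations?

-oo-o-o--ooo------o

iteration 1: -ooooo--o-oooooo---
iteration 2: o----o-ooo-----o---
iteration 3: o---ooo--o----oo--o
iteration 4: o--o--o-oo---o-o-o-
iteration 5: o-oo-ooo-o--ooooooo
iteration 6: oo-oo--ooo-o-------
iteration 7: -oo-o-o--ooo------o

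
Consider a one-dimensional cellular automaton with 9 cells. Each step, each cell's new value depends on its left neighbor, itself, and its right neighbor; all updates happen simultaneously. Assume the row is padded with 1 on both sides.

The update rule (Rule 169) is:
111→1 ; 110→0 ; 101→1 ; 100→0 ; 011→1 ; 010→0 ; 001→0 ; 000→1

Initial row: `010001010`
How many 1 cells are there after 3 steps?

7

100100101
000000011
011111011
count of 1: 7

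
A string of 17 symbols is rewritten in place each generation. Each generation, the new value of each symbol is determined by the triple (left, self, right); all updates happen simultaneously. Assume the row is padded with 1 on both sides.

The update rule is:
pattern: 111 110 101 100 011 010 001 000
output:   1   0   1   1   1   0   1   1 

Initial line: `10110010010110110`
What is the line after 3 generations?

01101101101101101
11011011011011011
10110110110110111

10110110110110111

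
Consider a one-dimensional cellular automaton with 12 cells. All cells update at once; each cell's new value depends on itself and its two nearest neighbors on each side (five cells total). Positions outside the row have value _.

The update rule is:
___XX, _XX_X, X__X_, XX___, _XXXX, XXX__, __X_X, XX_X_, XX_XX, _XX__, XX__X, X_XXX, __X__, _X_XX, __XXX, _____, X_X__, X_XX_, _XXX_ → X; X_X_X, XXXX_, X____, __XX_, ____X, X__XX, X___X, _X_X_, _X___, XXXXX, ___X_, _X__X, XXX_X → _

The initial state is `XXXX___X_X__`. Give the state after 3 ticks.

XXX_____XX__

XX_XX__X_X__
_XXXXXXX_X__
XXX_____XX__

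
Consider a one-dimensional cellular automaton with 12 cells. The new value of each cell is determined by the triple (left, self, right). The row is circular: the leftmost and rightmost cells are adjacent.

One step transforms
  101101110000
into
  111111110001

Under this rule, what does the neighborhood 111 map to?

At position 6 the neighborhood is 111; the next row has 1 there.

1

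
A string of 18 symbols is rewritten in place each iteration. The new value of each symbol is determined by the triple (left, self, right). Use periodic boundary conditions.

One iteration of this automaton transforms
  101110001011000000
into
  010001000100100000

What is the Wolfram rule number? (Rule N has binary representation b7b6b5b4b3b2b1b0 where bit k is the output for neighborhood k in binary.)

position 3: 111 → 0  (bit 7 = 0)
position 4: 110 → 0  (bit 6 = 0)
position 1: 101 → 1  (bit 5 = 1)
position 5: 100 → 1  (bit 4 = 1)
position 2: 011 → 0  (bit 3 = 0)
position 0: 010 → 0  (bit 2 = 0)
position 7: 001 → 0  (bit 1 = 0)
position 6: 000 → 0  (bit 0 = 0)
bits b7..b0 = 00110000 = 48

48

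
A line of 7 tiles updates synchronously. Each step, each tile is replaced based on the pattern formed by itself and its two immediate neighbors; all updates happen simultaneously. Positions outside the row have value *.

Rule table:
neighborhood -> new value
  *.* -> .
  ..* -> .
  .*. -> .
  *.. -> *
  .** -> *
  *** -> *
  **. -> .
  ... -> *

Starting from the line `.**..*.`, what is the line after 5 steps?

*.**...

.*.*...
....**.
***.*..
**...*.
*.**...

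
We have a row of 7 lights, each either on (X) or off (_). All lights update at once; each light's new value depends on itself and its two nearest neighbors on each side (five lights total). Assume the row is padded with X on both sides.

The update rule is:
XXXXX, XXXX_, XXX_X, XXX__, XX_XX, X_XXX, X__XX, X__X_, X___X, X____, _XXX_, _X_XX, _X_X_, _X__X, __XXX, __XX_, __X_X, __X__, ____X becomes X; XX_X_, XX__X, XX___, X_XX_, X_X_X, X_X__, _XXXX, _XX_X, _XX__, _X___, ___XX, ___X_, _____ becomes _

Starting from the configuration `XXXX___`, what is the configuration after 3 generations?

XXXX_XX

generation 1: XXXX_X_
generation 2: XXXX__X
generation 3: XXXX_XX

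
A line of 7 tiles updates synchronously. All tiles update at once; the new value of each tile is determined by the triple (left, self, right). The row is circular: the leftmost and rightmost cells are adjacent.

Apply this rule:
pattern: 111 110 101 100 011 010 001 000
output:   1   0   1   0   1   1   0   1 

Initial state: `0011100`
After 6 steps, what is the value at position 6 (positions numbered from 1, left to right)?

1011001
0110001
1100101
1000111
0010111
0011110
position 6 holds 1

1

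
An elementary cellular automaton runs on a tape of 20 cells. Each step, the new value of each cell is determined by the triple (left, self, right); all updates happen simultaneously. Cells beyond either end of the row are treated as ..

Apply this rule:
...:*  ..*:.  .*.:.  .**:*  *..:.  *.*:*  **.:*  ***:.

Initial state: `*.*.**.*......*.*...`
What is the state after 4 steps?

.*.****..****..*..**
..**..*..*..*.....**
*.**..........***.**
.***.********.*.****

.***.********.*.****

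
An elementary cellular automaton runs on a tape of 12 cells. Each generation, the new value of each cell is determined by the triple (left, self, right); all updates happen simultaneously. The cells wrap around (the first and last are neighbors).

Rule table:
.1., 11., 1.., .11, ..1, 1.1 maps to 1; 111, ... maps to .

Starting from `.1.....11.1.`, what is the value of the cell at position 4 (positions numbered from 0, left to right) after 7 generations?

111...111111
..11.11.....
.1111111....
11.....11...
111...1111.1
..11.11..111
1111111111.1
position 4 holds 1

1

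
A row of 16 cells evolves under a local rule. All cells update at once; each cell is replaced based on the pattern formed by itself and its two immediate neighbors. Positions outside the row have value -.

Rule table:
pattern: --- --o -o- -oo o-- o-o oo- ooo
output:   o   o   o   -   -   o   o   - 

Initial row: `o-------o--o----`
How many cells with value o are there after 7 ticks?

9

o-ooooooo-oo-ooo
oo------oo-oo--o
-o-ooooo-oo-o-oo
ooo----oo-oooo-o
--o-ooo-oo---ooo
oooo--oo-o-oo--o
---o-o-oooo-o-oo
count of o: 9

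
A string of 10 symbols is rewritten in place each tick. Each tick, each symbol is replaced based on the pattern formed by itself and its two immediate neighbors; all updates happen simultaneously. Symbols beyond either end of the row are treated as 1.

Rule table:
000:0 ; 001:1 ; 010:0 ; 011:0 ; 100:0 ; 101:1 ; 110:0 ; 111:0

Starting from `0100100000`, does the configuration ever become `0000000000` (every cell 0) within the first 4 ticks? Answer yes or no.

no

1001000001
0010000010
0100000101
1000001010
tick 4 is 1000001010, still not uniform 0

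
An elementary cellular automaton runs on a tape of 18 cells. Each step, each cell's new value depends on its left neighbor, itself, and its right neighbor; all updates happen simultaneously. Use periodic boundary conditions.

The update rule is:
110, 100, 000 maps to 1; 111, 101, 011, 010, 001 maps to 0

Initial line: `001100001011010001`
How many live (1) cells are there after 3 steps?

8

100111100001001100
010000111100100110
001110000110010011
count of 1: 8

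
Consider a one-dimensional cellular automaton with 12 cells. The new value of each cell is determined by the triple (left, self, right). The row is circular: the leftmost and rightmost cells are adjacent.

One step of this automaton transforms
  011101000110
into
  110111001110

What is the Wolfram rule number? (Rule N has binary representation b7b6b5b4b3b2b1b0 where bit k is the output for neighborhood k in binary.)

position 2: 111 → 0  (bit 7 = 0)
position 3: 110 → 1  (bit 6 = 1)
position 4: 101 → 1  (bit 5 = 1)
position 6: 100 → 0  (bit 4 = 0)
position 1: 011 → 1  (bit 3 = 1)
position 5: 010 → 1  (bit 2 = 1)
position 0: 001 → 1  (bit 1 = 1)
position 7: 000 → 0  (bit 0 = 0)
bits b7..b0 = 01101110 = 110

110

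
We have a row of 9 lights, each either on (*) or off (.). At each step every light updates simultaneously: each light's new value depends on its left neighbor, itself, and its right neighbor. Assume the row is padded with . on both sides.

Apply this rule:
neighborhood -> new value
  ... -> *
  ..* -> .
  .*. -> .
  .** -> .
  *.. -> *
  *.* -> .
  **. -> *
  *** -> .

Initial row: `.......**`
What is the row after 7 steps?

..***...*

step 1: ******..*
step 2: .....**..
step 3: ****..***
step 4: ...**...*
step 5: **..***..
step 6: .**...***
step 7: ..***...*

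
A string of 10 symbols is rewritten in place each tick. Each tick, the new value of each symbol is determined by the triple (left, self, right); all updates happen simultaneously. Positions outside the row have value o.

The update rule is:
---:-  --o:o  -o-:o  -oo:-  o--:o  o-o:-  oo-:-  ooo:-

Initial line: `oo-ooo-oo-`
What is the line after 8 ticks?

o--------o

----------
o--------o
-o------o-
-oo----oo-
---o--o---
o-oooooo-o
----------  (repeats tick 1; period 6)
tick 8: o--------o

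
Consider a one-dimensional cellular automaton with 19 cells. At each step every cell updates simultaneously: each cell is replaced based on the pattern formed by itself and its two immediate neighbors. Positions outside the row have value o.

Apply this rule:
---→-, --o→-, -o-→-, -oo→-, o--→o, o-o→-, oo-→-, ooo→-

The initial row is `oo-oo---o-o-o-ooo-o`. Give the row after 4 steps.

--o-----o----------

step 1: -----o-------------
step 2: o-----o------------
step 3: -o-----o-----------
step 4: --o-----o----------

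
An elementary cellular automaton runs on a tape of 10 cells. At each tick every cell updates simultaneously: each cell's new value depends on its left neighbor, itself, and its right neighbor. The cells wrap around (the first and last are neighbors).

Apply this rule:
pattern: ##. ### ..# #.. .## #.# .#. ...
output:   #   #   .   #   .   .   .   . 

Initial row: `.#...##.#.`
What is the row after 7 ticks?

..#..#..#.

..#...#..#
#..#...#..
.#..#...#.
..#..#...#
#..#..#...
.#..#..#..
..#..#..#.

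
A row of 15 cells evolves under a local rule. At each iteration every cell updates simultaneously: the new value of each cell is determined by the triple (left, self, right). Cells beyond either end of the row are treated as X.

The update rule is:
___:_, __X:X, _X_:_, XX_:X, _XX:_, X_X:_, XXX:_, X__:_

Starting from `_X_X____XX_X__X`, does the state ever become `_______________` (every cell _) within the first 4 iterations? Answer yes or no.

_______X_X___X_
______X_____X__
_____X_____X__X
____X_____X__X_
iteration 4 is ____X_____X__X_, still not uniform _

no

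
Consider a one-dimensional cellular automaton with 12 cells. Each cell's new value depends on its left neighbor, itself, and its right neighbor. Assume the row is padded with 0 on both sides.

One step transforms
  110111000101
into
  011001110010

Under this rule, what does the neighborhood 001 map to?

At position 8 the neighborhood is 001; the next row has 0 there.

0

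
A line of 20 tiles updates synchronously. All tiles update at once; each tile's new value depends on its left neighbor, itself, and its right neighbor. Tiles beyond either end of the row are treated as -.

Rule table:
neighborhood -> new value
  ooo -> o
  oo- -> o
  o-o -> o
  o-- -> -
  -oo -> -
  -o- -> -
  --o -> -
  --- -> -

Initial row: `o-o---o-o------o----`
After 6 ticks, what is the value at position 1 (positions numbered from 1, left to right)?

-

-o-----o------------
--------------------
--------------------  (fixed point — unchanged through tick 6)
position 1 holds -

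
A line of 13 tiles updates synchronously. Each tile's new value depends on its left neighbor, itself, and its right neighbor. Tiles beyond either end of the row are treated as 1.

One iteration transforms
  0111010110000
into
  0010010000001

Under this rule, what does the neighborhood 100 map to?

0

At position 9 the neighborhood is 100; the next row has 0 there.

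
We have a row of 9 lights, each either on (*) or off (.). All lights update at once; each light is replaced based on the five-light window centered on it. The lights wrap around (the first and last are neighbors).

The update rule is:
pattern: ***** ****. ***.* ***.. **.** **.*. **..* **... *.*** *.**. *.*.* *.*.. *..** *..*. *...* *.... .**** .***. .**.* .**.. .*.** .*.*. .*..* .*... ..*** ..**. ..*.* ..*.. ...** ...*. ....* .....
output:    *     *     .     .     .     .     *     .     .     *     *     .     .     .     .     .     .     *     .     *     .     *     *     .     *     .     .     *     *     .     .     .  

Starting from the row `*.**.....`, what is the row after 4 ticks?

..*......

..**.....
.*.*.....
..*......
..*......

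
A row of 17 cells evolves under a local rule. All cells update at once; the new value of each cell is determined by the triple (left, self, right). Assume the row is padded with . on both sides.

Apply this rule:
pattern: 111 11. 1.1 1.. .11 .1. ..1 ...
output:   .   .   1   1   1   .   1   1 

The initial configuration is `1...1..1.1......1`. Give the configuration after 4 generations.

.11..1.11.11....1

.111.11.1.111111.
11..11.1.11.....1
1.111.1.11.11111.
.11..1.11.11....1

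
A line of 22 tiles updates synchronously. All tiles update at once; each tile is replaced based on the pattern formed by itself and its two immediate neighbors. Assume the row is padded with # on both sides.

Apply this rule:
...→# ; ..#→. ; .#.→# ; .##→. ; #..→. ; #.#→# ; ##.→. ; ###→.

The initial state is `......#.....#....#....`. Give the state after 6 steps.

#....##.....########..

.####.#.###.#.##.#.##.
#....###...###..###..#
..##.....#............
.....###.#.##########.
.###....###..........#
#....##.....########..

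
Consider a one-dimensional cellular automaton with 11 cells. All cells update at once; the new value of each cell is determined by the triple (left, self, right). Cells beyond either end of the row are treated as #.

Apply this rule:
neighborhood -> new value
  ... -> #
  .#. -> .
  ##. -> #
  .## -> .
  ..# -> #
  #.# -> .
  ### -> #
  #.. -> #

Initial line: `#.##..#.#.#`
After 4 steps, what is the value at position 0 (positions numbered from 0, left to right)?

#..###.....
###.#######
###..######
#####.#####
position 0 holds #

#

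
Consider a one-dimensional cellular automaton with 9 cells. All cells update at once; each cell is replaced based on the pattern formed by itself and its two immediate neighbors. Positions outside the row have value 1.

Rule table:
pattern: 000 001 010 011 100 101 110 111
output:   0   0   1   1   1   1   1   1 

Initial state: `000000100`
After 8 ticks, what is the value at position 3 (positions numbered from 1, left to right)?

100000110
110000111
111000111
111100111
111110111
111111111
111111111  (fixed point — unchanged through tick 8)
position 3 holds 1

1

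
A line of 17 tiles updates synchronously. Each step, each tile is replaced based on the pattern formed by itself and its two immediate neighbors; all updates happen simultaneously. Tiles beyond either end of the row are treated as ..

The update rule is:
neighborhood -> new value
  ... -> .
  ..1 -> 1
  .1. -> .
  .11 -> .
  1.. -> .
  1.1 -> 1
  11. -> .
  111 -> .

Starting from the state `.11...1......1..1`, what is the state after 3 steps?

1....1......1..1.
....1......1..1..
...1......1..1...

...1......1..1...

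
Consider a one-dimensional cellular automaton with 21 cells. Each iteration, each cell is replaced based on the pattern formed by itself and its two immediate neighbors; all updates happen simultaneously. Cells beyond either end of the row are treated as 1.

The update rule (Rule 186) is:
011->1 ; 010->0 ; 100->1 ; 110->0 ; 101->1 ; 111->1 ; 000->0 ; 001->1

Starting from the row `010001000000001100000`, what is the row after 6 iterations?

101010100000011010001
010101010000110101011
101010101001101010111
010101010111010101111
101010101110101011111
010101011101010111111

010101011101010111111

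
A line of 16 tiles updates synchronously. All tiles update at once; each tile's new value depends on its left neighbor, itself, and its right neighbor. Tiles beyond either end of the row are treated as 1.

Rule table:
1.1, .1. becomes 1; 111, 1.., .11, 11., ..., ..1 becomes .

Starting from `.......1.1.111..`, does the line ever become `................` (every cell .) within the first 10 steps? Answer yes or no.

step 1: .......1111.....
step 2: ................
all cells are . at step 2

yes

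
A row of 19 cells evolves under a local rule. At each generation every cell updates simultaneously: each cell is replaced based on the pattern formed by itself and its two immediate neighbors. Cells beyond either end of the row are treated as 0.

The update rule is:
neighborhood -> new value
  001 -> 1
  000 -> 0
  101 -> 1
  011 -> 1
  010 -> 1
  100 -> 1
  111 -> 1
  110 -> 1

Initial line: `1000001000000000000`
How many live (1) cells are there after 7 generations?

1100011100000000000
1110111110000000000
1111111111000000000
1111111111100000000
1111111111110000000
1111111111111000000
1111111111111100000
count of 1: 14

14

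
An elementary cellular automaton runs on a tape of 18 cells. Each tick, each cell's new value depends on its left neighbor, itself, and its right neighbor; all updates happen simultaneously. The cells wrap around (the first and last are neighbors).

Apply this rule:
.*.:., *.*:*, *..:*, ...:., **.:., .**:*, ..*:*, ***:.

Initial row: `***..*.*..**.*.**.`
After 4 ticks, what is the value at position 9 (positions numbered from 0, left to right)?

*..**.*.***.*.**.*
.***.*.**..*.**.**
**..*.**.**.**.**.
*.**.**.**.**.**.*
position 9 holds *

*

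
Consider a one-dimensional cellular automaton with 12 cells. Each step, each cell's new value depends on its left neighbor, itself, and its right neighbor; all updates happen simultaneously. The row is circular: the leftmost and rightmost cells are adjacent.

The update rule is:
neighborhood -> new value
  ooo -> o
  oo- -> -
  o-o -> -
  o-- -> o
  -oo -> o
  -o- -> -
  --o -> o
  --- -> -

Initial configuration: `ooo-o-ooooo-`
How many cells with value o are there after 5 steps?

6

oo----oooo--
o-o--oooo-oo
---ooooo--oo
o-ooooo-ooo-
--oooo--oo--
count of o: 6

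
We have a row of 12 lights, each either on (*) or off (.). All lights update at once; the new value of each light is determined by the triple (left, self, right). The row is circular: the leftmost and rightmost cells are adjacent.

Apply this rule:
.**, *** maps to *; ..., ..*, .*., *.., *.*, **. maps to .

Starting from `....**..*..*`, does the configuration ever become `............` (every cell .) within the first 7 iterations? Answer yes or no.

iteration 1: ....*.......
iteration 2: ............
all cells are . at iteration 2

yes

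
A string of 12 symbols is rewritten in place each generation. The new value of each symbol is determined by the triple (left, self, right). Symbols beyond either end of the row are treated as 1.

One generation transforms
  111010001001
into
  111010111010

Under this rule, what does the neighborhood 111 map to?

1

At position 0 the neighborhood is 111; the next row has 1 there.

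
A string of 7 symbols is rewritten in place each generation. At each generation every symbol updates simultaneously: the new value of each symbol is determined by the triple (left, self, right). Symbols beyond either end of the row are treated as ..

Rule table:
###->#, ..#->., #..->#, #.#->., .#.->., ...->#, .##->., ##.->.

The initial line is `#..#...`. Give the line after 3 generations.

#..#..#

.#..###
..#..#.
#..#..#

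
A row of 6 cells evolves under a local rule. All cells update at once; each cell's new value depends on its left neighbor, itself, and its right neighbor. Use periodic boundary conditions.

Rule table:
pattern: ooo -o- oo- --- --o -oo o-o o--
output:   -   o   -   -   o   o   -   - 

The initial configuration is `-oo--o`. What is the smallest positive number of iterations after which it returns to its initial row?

6

-o--oo
-o-oo-
oo-o--
o--o-o
--oo-o
-oo--o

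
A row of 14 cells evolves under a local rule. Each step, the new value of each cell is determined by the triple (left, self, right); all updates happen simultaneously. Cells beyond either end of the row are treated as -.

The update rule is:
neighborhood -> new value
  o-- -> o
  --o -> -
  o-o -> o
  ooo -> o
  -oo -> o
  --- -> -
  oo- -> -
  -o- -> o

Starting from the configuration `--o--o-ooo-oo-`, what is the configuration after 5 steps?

step 1: --oo-oooo-oo-o
step 2: --o-oooo-oo-oo
step 3: --ooooo-oo-oo-
step 4: --oooo-oo-oo-o
step 5: --ooo-oo-oo-oo

--ooo-oo-oo-oo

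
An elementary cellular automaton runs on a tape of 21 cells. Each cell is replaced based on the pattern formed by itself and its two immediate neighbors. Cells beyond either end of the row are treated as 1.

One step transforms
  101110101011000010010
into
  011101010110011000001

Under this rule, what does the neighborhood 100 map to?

0

At position 12 the neighborhood is 100; the next row has 0 there.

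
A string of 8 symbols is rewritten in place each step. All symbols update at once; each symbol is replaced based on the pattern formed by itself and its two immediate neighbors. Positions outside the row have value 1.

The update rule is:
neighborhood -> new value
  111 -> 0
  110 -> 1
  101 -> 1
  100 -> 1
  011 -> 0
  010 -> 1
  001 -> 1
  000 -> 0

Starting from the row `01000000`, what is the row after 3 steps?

step 1: 11100001
step 2: 00110010
step 3: 11011111

11011111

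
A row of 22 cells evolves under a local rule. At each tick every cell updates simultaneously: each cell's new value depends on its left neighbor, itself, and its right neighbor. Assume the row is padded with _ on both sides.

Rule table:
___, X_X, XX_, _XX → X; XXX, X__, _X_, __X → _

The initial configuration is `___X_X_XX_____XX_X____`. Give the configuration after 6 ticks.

XX__X_XXX_XXX_XXX__XXX
XX___XX_XXX_XXX_X__X_X
XX_X_XXXX_XXX_XX____X_
XXX_XX__XXX_XXXX_XX___
X_XXXX__X_XXX__XXXX_XX
_XX__X___XX_X__X__XXXX

_XX__X___XX_X__X__XXXX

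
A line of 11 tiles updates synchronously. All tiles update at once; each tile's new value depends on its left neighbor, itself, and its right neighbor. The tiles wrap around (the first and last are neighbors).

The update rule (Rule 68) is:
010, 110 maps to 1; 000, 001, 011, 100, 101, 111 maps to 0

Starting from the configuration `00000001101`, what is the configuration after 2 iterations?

00000000101

iteration 1: 00000000101
iteration 2: 00000000101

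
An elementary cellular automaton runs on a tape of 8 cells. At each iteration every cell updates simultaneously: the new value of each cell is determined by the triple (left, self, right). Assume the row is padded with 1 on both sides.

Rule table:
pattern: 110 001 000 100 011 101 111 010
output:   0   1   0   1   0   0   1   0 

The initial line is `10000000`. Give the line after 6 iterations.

00101000

01000001
00100010
11010100
10000011
01000101
00101000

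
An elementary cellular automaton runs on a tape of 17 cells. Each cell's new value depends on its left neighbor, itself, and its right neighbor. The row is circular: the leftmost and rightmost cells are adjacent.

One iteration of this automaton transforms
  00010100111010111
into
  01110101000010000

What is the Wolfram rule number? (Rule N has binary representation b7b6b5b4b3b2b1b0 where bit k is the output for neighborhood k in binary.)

7

position 9: 111 → 0  (bit 7 = 0)
position 10: 110 → 0  (bit 6 = 0)
position 4: 101 → 0  (bit 5 = 0)
position 0: 100 → 0  (bit 4 = 0)
position 8: 011 → 0  (bit 3 = 0)
position 3: 010 → 1  (bit 2 = 1)
position 2: 001 → 1  (bit 1 = 1)
position 1: 000 → 1  (bit 0 = 1)
bits b7..b0 = 00000111 = 7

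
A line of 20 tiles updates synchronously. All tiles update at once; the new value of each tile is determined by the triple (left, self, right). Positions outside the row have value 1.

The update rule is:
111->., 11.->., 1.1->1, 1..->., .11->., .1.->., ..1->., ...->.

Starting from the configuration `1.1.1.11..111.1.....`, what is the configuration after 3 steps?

.1.1................

.1.1.1.......1......
1.1.1...............
.1.1................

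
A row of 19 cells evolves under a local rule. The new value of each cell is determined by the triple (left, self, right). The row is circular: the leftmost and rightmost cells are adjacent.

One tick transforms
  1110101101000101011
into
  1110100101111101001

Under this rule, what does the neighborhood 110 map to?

1

At position 2 the neighborhood is 110; the next row has 1 there.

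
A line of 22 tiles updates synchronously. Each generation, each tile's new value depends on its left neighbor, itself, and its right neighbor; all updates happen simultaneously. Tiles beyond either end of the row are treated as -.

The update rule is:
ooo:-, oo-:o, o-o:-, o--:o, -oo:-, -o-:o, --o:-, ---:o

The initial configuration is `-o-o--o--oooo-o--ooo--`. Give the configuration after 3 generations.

-oo-oo----o-oo---ooo-o

-o-oo-oo----o-oo---ooo
-o--o--oooo-o--ooo---o
-oo-oo----o-oo---ooo-o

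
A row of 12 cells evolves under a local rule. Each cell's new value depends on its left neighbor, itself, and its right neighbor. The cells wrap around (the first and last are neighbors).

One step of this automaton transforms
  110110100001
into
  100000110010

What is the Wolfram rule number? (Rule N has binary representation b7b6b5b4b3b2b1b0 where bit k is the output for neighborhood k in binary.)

position 0: 111 → 1  (bit 7 = 1)
position 1: 110 → 0  (bit 6 = 0)
position 2: 101 → 0  (bit 5 = 0)
position 7: 100 → 1  (bit 4 = 1)
position 3: 011 → 0  (bit 3 = 0)
position 6: 010 → 1  (bit 2 = 1)
position 10: 001 → 1  (bit 1 = 1)
position 8: 000 → 0  (bit 0 = 0)
bits b7..b0 = 10010110 = 150

150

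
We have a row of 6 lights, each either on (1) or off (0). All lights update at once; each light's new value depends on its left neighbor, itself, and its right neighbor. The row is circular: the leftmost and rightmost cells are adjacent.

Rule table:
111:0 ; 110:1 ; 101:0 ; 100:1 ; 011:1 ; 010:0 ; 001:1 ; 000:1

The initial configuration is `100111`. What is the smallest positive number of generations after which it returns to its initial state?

generation 1: 111100
generation 2: 100111

2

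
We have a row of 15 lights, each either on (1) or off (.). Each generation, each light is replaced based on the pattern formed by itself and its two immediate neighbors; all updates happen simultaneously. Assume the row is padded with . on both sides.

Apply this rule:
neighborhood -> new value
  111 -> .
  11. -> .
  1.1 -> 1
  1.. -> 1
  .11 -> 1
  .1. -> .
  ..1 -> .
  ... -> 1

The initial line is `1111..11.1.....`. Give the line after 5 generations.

1...1.1.1.11111
.11..1.1.11....
.1.1..1.11.1111
..1.1..11.11...
1..1.1.1.11.111

1..1.1.1.11.111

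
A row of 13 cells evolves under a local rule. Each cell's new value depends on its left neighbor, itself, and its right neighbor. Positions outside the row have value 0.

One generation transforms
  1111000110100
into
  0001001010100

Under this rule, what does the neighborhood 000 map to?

At position 5 the neighborhood is 000; the next row has 0 there.

0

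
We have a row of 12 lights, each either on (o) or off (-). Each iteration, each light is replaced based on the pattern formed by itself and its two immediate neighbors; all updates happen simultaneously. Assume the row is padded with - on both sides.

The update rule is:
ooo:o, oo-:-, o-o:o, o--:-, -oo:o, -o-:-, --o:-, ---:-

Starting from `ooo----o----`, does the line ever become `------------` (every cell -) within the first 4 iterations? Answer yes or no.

yes

oo----------
o-----------
------------
all cells are - at iteration 3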